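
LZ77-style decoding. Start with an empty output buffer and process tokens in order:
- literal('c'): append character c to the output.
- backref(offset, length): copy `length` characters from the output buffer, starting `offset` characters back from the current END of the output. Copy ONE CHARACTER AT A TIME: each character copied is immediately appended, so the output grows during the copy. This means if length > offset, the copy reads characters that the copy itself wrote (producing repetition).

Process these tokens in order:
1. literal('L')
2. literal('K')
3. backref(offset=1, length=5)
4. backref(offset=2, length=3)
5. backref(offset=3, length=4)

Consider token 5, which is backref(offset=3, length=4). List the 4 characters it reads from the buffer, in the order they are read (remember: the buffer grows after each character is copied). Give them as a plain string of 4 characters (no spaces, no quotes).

Answer: KKKK

Derivation:
Token 1: literal('L'). Output: "L"
Token 2: literal('K'). Output: "LK"
Token 3: backref(off=1, len=5) (overlapping!). Copied 'KKKKK' from pos 1. Output: "LKKKKKK"
Token 4: backref(off=2, len=3) (overlapping!). Copied 'KKK' from pos 5. Output: "LKKKKKKKKK"
Token 5: backref(off=3, len=4). Buffer before: "LKKKKKKKKK" (len 10)
  byte 1: read out[7]='K', append. Buffer now: "LKKKKKKKKKK"
  byte 2: read out[8]='K', append. Buffer now: "LKKKKKKKKKKK"
  byte 3: read out[9]='K', append. Buffer now: "LKKKKKKKKKKKK"
  byte 4: read out[10]='K', append. Buffer now: "LKKKKKKKKKKKKK"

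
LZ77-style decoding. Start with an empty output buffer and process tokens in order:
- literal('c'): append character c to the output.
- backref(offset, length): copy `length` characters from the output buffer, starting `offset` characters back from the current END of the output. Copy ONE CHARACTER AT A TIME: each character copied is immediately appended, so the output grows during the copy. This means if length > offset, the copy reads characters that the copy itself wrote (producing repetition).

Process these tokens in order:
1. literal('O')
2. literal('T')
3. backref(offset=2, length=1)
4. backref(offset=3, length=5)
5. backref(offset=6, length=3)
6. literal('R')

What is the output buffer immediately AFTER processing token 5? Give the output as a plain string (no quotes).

Answer: OTOOTOOTOOT

Derivation:
Token 1: literal('O'). Output: "O"
Token 2: literal('T'). Output: "OT"
Token 3: backref(off=2, len=1). Copied 'O' from pos 0. Output: "OTO"
Token 4: backref(off=3, len=5) (overlapping!). Copied 'OTOOT' from pos 0. Output: "OTOOTOOT"
Token 5: backref(off=6, len=3). Copied 'OOT' from pos 2. Output: "OTOOTOOTOOT"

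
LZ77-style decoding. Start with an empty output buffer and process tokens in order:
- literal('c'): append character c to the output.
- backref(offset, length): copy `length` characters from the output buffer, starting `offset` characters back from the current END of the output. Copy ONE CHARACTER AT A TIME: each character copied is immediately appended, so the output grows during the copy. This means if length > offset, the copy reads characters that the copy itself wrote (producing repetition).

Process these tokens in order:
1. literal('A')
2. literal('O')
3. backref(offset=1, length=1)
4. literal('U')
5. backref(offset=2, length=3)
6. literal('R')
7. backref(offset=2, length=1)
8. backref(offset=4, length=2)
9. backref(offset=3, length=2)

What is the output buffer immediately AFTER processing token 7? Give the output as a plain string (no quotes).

Answer: AOOUOUORO

Derivation:
Token 1: literal('A'). Output: "A"
Token 2: literal('O'). Output: "AO"
Token 3: backref(off=1, len=1). Copied 'O' from pos 1. Output: "AOO"
Token 4: literal('U'). Output: "AOOU"
Token 5: backref(off=2, len=3) (overlapping!). Copied 'OUO' from pos 2. Output: "AOOUOUO"
Token 6: literal('R'). Output: "AOOUOUOR"
Token 7: backref(off=2, len=1). Copied 'O' from pos 6. Output: "AOOUOUORO"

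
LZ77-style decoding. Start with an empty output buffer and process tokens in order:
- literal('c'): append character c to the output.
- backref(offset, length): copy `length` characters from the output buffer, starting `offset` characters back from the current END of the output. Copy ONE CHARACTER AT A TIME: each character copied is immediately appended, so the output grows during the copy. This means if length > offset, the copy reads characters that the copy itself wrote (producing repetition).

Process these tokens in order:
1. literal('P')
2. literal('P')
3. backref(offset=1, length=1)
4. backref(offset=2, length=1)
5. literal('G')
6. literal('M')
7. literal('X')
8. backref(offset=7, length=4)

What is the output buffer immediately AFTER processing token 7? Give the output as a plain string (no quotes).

Answer: PPPPGMX

Derivation:
Token 1: literal('P'). Output: "P"
Token 2: literal('P'). Output: "PP"
Token 3: backref(off=1, len=1). Copied 'P' from pos 1. Output: "PPP"
Token 4: backref(off=2, len=1). Copied 'P' from pos 1. Output: "PPPP"
Token 5: literal('G'). Output: "PPPPG"
Token 6: literal('M'). Output: "PPPPGM"
Token 7: literal('X'). Output: "PPPPGMX"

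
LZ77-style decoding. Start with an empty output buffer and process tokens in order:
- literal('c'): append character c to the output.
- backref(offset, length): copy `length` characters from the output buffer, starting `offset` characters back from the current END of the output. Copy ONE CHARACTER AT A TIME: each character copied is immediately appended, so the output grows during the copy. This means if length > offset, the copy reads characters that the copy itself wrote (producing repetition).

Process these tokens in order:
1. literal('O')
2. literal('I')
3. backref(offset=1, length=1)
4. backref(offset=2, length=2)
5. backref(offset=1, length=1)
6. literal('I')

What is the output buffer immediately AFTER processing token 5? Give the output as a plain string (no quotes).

Answer: OIIIII

Derivation:
Token 1: literal('O'). Output: "O"
Token 2: literal('I'). Output: "OI"
Token 3: backref(off=1, len=1). Copied 'I' from pos 1. Output: "OII"
Token 4: backref(off=2, len=2). Copied 'II' from pos 1. Output: "OIIII"
Token 5: backref(off=1, len=1). Copied 'I' from pos 4. Output: "OIIIII"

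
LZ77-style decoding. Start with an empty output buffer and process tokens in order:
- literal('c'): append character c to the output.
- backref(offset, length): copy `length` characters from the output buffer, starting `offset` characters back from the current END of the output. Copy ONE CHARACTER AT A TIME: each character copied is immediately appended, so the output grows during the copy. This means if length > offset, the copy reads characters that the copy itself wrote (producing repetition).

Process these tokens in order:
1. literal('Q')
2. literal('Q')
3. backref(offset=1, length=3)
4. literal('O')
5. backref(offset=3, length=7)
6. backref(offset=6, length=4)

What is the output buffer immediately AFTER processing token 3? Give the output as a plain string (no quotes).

Token 1: literal('Q'). Output: "Q"
Token 2: literal('Q'). Output: "QQ"
Token 3: backref(off=1, len=3) (overlapping!). Copied 'QQQ' from pos 1. Output: "QQQQQ"

Answer: QQQQQ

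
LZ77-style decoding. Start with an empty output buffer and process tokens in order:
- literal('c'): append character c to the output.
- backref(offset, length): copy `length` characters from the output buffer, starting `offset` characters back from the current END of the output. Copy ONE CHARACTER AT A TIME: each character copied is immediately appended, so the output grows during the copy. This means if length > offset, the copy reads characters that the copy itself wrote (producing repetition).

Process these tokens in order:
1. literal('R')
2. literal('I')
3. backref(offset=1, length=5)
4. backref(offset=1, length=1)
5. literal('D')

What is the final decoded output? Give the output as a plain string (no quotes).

Token 1: literal('R'). Output: "R"
Token 2: literal('I'). Output: "RI"
Token 3: backref(off=1, len=5) (overlapping!). Copied 'IIIII' from pos 1. Output: "RIIIIII"
Token 4: backref(off=1, len=1). Copied 'I' from pos 6. Output: "RIIIIIII"
Token 5: literal('D'). Output: "RIIIIIIID"

Answer: RIIIIIIID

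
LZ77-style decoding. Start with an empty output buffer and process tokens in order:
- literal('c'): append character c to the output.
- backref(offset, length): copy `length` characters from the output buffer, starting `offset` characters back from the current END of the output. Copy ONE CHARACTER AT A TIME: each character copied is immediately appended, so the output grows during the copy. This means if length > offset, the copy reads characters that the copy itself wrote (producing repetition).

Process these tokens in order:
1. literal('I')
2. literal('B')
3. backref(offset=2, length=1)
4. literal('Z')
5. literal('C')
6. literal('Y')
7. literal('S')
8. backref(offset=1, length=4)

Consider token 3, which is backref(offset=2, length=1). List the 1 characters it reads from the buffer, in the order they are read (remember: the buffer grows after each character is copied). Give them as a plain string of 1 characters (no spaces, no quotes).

Token 1: literal('I'). Output: "I"
Token 2: literal('B'). Output: "IB"
Token 3: backref(off=2, len=1). Buffer before: "IB" (len 2)
  byte 1: read out[0]='I', append. Buffer now: "IBI"

Answer: I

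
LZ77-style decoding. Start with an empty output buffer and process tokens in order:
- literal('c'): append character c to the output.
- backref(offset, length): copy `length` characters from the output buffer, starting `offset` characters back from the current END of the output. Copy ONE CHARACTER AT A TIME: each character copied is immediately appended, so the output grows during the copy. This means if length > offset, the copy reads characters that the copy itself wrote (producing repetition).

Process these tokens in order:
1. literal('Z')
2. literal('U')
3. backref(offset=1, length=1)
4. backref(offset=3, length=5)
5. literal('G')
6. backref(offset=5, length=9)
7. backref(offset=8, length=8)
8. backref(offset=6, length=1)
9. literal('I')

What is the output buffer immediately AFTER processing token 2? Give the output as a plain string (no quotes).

Token 1: literal('Z'). Output: "Z"
Token 2: literal('U'). Output: "ZU"

Answer: ZU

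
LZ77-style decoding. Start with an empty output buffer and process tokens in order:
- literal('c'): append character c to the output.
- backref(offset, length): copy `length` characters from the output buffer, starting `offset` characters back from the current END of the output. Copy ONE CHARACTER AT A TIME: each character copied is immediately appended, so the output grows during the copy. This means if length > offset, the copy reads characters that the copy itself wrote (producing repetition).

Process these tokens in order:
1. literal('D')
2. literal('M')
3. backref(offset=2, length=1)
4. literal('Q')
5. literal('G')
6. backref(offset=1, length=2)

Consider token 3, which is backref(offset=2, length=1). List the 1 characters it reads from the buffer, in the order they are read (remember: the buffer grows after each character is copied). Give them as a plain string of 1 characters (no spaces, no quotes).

Answer: D

Derivation:
Token 1: literal('D'). Output: "D"
Token 2: literal('M'). Output: "DM"
Token 3: backref(off=2, len=1). Buffer before: "DM" (len 2)
  byte 1: read out[0]='D', append. Buffer now: "DMD"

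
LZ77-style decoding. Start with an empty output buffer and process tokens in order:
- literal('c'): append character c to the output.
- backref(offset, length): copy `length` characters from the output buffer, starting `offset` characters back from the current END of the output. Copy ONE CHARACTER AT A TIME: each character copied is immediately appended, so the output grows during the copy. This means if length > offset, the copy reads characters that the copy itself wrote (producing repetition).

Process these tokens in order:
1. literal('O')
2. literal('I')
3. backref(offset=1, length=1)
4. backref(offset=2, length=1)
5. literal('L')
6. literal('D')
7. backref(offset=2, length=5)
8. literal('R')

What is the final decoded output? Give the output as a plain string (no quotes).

Token 1: literal('O'). Output: "O"
Token 2: literal('I'). Output: "OI"
Token 3: backref(off=1, len=1). Copied 'I' from pos 1. Output: "OII"
Token 4: backref(off=2, len=1). Copied 'I' from pos 1. Output: "OIII"
Token 5: literal('L'). Output: "OIIIL"
Token 6: literal('D'). Output: "OIIILD"
Token 7: backref(off=2, len=5) (overlapping!). Copied 'LDLDL' from pos 4. Output: "OIIILDLDLDL"
Token 8: literal('R'). Output: "OIIILDLDLDLR"

Answer: OIIILDLDLDLR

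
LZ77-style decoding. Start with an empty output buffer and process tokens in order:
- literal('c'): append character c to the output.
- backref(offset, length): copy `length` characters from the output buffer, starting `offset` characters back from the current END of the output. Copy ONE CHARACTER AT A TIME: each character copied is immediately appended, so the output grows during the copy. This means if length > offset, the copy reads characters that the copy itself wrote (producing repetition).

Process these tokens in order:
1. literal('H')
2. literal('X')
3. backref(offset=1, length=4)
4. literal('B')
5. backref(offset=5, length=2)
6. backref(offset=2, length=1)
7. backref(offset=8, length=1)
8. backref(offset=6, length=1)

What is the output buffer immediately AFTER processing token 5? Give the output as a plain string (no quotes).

Answer: HXXXXXBXX

Derivation:
Token 1: literal('H'). Output: "H"
Token 2: literal('X'). Output: "HX"
Token 3: backref(off=1, len=4) (overlapping!). Copied 'XXXX' from pos 1. Output: "HXXXXX"
Token 4: literal('B'). Output: "HXXXXXB"
Token 5: backref(off=5, len=2). Copied 'XX' from pos 2. Output: "HXXXXXBXX"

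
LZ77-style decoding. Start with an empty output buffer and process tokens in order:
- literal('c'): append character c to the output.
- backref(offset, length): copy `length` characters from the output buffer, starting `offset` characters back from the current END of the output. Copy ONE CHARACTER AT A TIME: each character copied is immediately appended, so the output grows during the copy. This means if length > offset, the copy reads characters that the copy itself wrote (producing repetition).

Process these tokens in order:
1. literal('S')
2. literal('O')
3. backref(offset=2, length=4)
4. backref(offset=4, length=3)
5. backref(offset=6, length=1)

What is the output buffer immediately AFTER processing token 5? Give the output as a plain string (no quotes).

Token 1: literal('S'). Output: "S"
Token 2: literal('O'). Output: "SO"
Token 3: backref(off=2, len=4) (overlapping!). Copied 'SOSO' from pos 0. Output: "SOSOSO"
Token 4: backref(off=4, len=3). Copied 'SOS' from pos 2. Output: "SOSOSOSOS"
Token 5: backref(off=6, len=1). Copied 'O' from pos 3. Output: "SOSOSOSOSO"

Answer: SOSOSOSOSO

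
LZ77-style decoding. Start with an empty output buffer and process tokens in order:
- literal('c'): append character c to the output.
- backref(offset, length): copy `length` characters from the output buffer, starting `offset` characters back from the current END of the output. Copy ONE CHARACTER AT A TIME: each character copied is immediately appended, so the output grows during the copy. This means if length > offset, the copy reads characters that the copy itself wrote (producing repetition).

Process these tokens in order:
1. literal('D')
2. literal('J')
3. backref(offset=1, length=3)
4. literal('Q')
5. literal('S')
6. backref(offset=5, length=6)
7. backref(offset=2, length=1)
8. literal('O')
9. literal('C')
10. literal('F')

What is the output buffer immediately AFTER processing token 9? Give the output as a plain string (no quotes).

Answer: DJJJJQSJJJQSJSOC

Derivation:
Token 1: literal('D'). Output: "D"
Token 2: literal('J'). Output: "DJ"
Token 3: backref(off=1, len=3) (overlapping!). Copied 'JJJ' from pos 1. Output: "DJJJJ"
Token 4: literal('Q'). Output: "DJJJJQ"
Token 5: literal('S'). Output: "DJJJJQS"
Token 6: backref(off=5, len=6) (overlapping!). Copied 'JJJQSJ' from pos 2. Output: "DJJJJQSJJJQSJ"
Token 7: backref(off=2, len=1). Copied 'S' from pos 11. Output: "DJJJJQSJJJQSJS"
Token 8: literal('O'). Output: "DJJJJQSJJJQSJSO"
Token 9: literal('C'). Output: "DJJJJQSJJJQSJSOC"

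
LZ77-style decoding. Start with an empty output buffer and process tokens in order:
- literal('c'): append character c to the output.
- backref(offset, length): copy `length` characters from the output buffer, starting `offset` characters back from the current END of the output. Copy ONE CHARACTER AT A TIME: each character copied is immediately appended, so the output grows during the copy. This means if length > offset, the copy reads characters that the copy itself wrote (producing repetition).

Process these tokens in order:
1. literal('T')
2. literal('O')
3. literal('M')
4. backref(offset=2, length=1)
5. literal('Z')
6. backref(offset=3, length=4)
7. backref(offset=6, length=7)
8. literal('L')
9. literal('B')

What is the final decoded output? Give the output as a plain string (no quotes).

Answer: TOMOZMOZMOZMOZMOLB

Derivation:
Token 1: literal('T'). Output: "T"
Token 2: literal('O'). Output: "TO"
Token 3: literal('M'). Output: "TOM"
Token 4: backref(off=2, len=1). Copied 'O' from pos 1. Output: "TOMO"
Token 5: literal('Z'). Output: "TOMOZ"
Token 6: backref(off=3, len=4) (overlapping!). Copied 'MOZM' from pos 2. Output: "TOMOZMOZM"
Token 7: backref(off=6, len=7) (overlapping!). Copied 'OZMOZMO' from pos 3. Output: "TOMOZMOZMOZMOZMO"
Token 8: literal('L'). Output: "TOMOZMOZMOZMOZMOL"
Token 9: literal('B'). Output: "TOMOZMOZMOZMOZMOLB"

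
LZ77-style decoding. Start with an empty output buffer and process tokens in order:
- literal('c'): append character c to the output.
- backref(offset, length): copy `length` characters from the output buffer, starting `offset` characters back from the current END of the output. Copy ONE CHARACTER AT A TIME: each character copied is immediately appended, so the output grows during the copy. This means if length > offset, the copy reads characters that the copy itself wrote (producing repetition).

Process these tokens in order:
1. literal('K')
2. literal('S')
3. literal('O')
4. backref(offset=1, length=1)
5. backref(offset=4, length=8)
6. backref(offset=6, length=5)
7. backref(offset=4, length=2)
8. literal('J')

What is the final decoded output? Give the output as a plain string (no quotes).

Token 1: literal('K'). Output: "K"
Token 2: literal('S'). Output: "KS"
Token 3: literal('O'). Output: "KSO"
Token 4: backref(off=1, len=1). Copied 'O' from pos 2. Output: "KSOO"
Token 5: backref(off=4, len=8) (overlapping!). Copied 'KSOOKSOO' from pos 0. Output: "KSOOKSOOKSOO"
Token 6: backref(off=6, len=5). Copied 'OOKSO' from pos 6. Output: "KSOOKSOOKSOOOOKSO"
Token 7: backref(off=4, len=2). Copied 'OK' from pos 13. Output: "KSOOKSOOKSOOOOKSOOK"
Token 8: literal('J'). Output: "KSOOKSOOKSOOOOKSOOKJ"

Answer: KSOOKSOOKSOOOOKSOOKJ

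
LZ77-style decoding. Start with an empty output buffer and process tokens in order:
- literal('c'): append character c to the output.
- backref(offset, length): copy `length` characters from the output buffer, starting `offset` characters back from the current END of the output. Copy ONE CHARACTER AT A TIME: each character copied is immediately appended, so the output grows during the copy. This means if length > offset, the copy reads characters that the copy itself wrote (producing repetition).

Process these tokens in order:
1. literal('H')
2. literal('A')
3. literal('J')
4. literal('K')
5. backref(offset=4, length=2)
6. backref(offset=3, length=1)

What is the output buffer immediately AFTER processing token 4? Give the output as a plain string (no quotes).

Answer: HAJK

Derivation:
Token 1: literal('H'). Output: "H"
Token 2: literal('A'). Output: "HA"
Token 3: literal('J'). Output: "HAJ"
Token 4: literal('K'). Output: "HAJK"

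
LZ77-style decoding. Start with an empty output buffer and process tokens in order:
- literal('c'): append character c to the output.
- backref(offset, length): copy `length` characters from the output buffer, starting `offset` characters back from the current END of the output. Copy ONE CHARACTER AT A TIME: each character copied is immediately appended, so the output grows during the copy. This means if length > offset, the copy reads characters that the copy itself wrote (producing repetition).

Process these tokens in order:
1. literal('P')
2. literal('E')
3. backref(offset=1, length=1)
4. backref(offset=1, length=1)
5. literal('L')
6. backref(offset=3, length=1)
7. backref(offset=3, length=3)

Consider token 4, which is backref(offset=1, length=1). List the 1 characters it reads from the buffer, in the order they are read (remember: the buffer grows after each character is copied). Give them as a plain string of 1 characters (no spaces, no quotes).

Token 1: literal('P'). Output: "P"
Token 2: literal('E'). Output: "PE"
Token 3: backref(off=1, len=1). Copied 'E' from pos 1. Output: "PEE"
Token 4: backref(off=1, len=1). Buffer before: "PEE" (len 3)
  byte 1: read out[2]='E', append. Buffer now: "PEEE"

Answer: E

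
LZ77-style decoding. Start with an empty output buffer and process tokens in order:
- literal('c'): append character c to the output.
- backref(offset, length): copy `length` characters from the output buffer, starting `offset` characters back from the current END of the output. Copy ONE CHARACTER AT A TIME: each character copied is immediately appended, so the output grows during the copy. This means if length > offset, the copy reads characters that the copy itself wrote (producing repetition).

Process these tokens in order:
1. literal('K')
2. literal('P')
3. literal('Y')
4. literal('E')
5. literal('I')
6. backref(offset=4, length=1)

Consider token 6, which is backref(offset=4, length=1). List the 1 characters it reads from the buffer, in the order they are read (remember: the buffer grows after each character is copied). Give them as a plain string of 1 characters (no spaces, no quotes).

Answer: P

Derivation:
Token 1: literal('K'). Output: "K"
Token 2: literal('P'). Output: "KP"
Token 3: literal('Y'). Output: "KPY"
Token 4: literal('E'). Output: "KPYE"
Token 5: literal('I'). Output: "KPYEI"
Token 6: backref(off=4, len=1). Buffer before: "KPYEI" (len 5)
  byte 1: read out[1]='P', append. Buffer now: "KPYEIP"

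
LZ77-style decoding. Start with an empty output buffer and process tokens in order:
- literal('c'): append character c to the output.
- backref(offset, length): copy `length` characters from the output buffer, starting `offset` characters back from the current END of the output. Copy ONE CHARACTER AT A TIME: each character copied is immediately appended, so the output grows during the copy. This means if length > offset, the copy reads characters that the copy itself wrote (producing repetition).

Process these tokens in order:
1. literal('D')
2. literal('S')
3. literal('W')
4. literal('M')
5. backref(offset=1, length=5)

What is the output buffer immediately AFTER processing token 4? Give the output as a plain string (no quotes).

Token 1: literal('D'). Output: "D"
Token 2: literal('S'). Output: "DS"
Token 3: literal('W'). Output: "DSW"
Token 4: literal('M'). Output: "DSWM"

Answer: DSWM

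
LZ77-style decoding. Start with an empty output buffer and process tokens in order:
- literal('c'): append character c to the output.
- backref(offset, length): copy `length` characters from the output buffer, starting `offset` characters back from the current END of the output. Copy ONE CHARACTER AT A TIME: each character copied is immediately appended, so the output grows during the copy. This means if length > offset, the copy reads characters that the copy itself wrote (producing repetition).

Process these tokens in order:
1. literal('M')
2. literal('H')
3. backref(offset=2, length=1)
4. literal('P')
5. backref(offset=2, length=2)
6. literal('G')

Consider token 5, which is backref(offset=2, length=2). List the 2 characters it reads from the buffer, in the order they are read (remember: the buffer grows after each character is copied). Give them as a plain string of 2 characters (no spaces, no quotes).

Answer: MP

Derivation:
Token 1: literal('M'). Output: "M"
Token 2: literal('H'). Output: "MH"
Token 3: backref(off=2, len=1). Copied 'M' from pos 0. Output: "MHM"
Token 4: literal('P'). Output: "MHMP"
Token 5: backref(off=2, len=2). Buffer before: "MHMP" (len 4)
  byte 1: read out[2]='M', append. Buffer now: "MHMPM"
  byte 2: read out[3]='P', append. Buffer now: "MHMPMP"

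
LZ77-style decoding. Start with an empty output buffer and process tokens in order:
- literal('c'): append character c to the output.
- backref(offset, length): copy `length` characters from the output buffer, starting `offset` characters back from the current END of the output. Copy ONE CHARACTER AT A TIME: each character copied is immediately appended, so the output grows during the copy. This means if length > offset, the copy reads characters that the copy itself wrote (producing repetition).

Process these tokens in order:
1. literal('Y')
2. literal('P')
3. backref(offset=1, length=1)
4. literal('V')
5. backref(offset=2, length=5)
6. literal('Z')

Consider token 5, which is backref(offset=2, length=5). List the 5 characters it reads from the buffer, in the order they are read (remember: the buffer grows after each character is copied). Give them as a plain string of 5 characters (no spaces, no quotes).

Answer: PVPVP

Derivation:
Token 1: literal('Y'). Output: "Y"
Token 2: literal('P'). Output: "YP"
Token 3: backref(off=1, len=1). Copied 'P' from pos 1. Output: "YPP"
Token 4: literal('V'). Output: "YPPV"
Token 5: backref(off=2, len=5). Buffer before: "YPPV" (len 4)
  byte 1: read out[2]='P', append. Buffer now: "YPPVP"
  byte 2: read out[3]='V', append. Buffer now: "YPPVPV"
  byte 3: read out[4]='P', append. Buffer now: "YPPVPVP"
  byte 4: read out[5]='V', append. Buffer now: "YPPVPVPV"
  byte 5: read out[6]='P', append. Buffer now: "YPPVPVPVP"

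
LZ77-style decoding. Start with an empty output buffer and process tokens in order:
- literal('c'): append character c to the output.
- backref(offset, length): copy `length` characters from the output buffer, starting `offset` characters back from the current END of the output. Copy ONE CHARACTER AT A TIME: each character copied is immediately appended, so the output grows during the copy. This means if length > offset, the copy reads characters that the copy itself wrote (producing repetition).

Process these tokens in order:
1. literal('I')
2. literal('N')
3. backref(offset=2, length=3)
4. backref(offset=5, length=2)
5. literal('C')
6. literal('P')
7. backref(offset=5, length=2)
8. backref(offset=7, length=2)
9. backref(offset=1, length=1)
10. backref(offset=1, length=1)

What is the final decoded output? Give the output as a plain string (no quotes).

Answer: ININIINCPIIIIII

Derivation:
Token 1: literal('I'). Output: "I"
Token 2: literal('N'). Output: "IN"
Token 3: backref(off=2, len=3) (overlapping!). Copied 'INI' from pos 0. Output: "ININI"
Token 4: backref(off=5, len=2). Copied 'IN' from pos 0. Output: "ININIIN"
Token 5: literal('C'). Output: "ININIINC"
Token 6: literal('P'). Output: "ININIINCP"
Token 7: backref(off=5, len=2). Copied 'II' from pos 4. Output: "ININIINCPII"
Token 8: backref(off=7, len=2). Copied 'II' from pos 4. Output: "ININIINCPIIII"
Token 9: backref(off=1, len=1). Copied 'I' from pos 12. Output: "ININIINCPIIIII"
Token 10: backref(off=1, len=1). Copied 'I' from pos 13. Output: "ININIINCPIIIIII"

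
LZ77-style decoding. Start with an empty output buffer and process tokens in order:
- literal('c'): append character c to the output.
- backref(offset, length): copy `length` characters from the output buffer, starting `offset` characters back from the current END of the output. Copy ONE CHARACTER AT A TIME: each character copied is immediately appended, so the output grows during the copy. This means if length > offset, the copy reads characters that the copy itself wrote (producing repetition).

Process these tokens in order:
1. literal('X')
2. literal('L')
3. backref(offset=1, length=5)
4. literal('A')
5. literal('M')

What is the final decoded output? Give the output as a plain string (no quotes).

Token 1: literal('X'). Output: "X"
Token 2: literal('L'). Output: "XL"
Token 3: backref(off=1, len=5) (overlapping!). Copied 'LLLLL' from pos 1. Output: "XLLLLLL"
Token 4: literal('A'). Output: "XLLLLLLA"
Token 5: literal('M'). Output: "XLLLLLLAM"

Answer: XLLLLLLAM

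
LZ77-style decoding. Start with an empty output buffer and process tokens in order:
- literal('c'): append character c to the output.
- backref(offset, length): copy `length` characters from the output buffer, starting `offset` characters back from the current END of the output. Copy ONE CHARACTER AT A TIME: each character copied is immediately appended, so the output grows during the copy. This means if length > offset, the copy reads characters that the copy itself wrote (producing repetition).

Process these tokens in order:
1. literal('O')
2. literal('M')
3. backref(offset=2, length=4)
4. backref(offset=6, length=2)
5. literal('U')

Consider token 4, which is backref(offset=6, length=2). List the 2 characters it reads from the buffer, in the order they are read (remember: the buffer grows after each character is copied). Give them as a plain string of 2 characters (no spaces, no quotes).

Token 1: literal('O'). Output: "O"
Token 2: literal('M'). Output: "OM"
Token 3: backref(off=2, len=4) (overlapping!). Copied 'OMOM' from pos 0. Output: "OMOMOM"
Token 4: backref(off=6, len=2). Buffer before: "OMOMOM" (len 6)
  byte 1: read out[0]='O', append. Buffer now: "OMOMOMO"
  byte 2: read out[1]='M', append. Buffer now: "OMOMOMOM"

Answer: OM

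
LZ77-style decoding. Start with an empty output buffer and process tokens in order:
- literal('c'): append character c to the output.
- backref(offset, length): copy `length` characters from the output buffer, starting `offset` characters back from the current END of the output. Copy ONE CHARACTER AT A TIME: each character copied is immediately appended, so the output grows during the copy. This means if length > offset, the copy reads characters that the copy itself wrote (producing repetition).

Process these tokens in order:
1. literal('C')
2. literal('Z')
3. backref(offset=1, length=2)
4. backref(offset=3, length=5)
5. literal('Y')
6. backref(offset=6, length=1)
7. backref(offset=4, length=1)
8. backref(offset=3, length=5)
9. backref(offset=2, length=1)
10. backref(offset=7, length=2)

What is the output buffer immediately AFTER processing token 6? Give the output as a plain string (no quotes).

Token 1: literal('C'). Output: "C"
Token 2: literal('Z'). Output: "CZ"
Token 3: backref(off=1, len=2) (overlapping!). Copied 'ZZ' from pos 1. Output: "CZZZ"
Token 4: backref(off=3, len=5) (overlapping!). Copied 'ZZZZZ' from pos 1. Output: "CZZZZZZZZ"
Token 5: literal('Y'). Output: "CZZZZZZZZY"
Token 6: backref(off=6, len=1). Copied 'Z' from pos 4. Output: "CZZZZZZZZYZ"

Answer: CZZZZZZZZYZ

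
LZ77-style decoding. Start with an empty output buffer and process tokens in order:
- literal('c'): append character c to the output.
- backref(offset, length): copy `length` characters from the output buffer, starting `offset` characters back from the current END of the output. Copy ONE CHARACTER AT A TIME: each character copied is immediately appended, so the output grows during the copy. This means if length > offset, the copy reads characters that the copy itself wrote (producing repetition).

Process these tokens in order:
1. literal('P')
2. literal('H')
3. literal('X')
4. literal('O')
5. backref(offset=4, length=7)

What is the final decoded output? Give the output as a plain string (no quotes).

Token 1: literal('P'). Output: "P"
Token 2: literal('H'). Output: "PH"
Token 3: literal('X'). Output: "PHX"
Token 4: literal('O'). Output: "PHXO"
Token 5: backref(off=4, len=7) (overlapping!). Copied 'PHXOPHX' from pos 0. Output: "PHXOPHXOPHX"

Answer: PHXOPHXOPHX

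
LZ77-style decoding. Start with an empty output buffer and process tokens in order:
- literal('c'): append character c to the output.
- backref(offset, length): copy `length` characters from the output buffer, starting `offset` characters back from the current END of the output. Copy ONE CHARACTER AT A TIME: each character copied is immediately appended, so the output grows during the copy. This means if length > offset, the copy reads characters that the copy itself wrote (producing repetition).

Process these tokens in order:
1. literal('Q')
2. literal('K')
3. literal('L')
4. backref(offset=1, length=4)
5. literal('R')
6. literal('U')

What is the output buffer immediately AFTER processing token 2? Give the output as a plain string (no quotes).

Token 1: literal('Q'). Output: "Q"
Token 2: literal('K'). Output: "QK"

Answer: QK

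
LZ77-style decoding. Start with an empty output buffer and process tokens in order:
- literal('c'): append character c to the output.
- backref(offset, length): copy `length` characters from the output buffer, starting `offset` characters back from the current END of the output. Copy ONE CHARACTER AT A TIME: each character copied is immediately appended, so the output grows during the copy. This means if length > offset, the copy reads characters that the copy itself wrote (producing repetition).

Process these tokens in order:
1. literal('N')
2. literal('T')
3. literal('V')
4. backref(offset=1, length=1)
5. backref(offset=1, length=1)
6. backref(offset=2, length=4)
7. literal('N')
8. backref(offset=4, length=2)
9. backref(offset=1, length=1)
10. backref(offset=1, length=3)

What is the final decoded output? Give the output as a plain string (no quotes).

Token 1: literal('N'). Output: "N"
Token 2: literal('T'). Output: "NT"
Token 3: literal('V'). Output: "NTV"
Token 4: backref(off=1, len=1). Copied 'V' from pos 2. Output: "NTVV"
Token 5: backref(off=1, len=1). Copied 'V' from pos 3. Output: "NTVVV"
Token 6: backref(off=2, len=4) (overlapping!). Copied 'VVVV' from pos 3. Output: "NTVVVVVVV"
Token 7: literal('N'). Output: "NTVVVVVVVN"
Token 8: backref(off=4, len=2). Copied 'VV' from pos 6. Output: "NTVVVVVVVNVV"
Token 9: backref(off=1, len=1). Copied 'V' from pos 11. Output: "NTVVVVVVVNVVV"
Token 10: backref(off=1, len=3) (overlapping!). Copied 'VVV' from pos 12. Output: "NTVVVVVVVNVVVVVV"

Answer: NTVVVVVVVNVVVVVV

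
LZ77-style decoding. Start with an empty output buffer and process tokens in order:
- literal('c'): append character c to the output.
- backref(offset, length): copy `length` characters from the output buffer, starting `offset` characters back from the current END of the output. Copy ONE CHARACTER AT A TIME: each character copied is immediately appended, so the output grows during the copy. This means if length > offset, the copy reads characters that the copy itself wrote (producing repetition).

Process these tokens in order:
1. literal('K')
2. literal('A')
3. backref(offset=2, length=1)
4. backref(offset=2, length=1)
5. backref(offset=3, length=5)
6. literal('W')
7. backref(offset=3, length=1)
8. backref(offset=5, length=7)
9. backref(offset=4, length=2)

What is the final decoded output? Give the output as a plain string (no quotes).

Token 1: literal('K'). Output: "K"
Token 2: literal('A'). Output: "KA"
Token 3: backref(off=2, len=1). Copied 'K' from pos 0. Output: "KAK"
Token 4: backref(off=2, len=1). Copied 'A' from pos 1. Output: "KAKA"
Token 5: backref(off=3, len=5) (overlapping!). Copied 'AKAAK' from pos 1. Output: "KAKAAKAAK"
Token 6: literal('W'). Output: "KAKAAKAAKW"
Token 7: backref(off=3, len=1). Copied 'A' from pos 7. Output: "KAKAAKAAKWA"
Token 8: backref(off=5, len=7) (overlapping!). Copied 'AAKWAAA' from pos 6. Output: "KAKAAKAAKWAAAKWAAA"
Token 9: backref(off=4, len=2). Copied 'WA' from pos 14. Output: "KAKAAKAAKWAAAKWAAAWA"

Answer: KAKAAKAAKWAAAKWAAAWA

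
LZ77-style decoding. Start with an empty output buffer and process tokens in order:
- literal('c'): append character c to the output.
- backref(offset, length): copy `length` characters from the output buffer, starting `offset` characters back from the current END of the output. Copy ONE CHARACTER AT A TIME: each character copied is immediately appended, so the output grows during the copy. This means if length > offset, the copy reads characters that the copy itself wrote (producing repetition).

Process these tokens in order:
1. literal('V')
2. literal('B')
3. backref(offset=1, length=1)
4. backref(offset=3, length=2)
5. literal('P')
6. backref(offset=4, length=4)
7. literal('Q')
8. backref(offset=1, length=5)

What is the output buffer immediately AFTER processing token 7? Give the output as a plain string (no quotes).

Token 1: literal('V'). Output: "V"
Token 2: literal('B'). Output: "VB"
Token 3: backref(off=1, len=1). Copied 'B' from pos 1. Output: "VBB"
Token 4: backref(off=3, len=2). Copied 'VB' from pos 0. Output: "VBBVB"
Token 5: literal('P'). Output: "VBBVBP"
Token 6: backref(off=4, len=4). Copied 'BVBP' from pos 2. Output: "VBBVBPBVBP"
Token 7: literal('Q'). Output: "VBBVBPBVBPQ"

Answer: VBBVBPBVBPQ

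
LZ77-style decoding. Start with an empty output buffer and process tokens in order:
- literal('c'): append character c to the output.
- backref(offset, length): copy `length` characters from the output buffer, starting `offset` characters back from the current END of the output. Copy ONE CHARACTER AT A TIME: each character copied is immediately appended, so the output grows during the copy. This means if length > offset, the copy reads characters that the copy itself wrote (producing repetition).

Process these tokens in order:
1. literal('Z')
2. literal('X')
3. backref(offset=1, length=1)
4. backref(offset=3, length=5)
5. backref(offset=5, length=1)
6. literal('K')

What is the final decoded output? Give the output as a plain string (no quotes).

Token 1: literal('Z'). Output: "Z"
Token 2: literal('X'). Output: "ZX"
Token 3: backref(off=1, len=1). Copied 'X' from pos 1. Output: "ZXX"
Token 4: backref(off=3, len=5) (overlapping!). Copied 'ZXXZX' from pos 0. Output: "ZXXZXXZX"
Token 5: backref(off=5, len=1). Copied 'Z' from pos 3. Output: "ZXXZXXZXZ"
Token 6: literal('K'). Output: "ZXXZXXZXZK"

Answer: ZXXZXXZXZK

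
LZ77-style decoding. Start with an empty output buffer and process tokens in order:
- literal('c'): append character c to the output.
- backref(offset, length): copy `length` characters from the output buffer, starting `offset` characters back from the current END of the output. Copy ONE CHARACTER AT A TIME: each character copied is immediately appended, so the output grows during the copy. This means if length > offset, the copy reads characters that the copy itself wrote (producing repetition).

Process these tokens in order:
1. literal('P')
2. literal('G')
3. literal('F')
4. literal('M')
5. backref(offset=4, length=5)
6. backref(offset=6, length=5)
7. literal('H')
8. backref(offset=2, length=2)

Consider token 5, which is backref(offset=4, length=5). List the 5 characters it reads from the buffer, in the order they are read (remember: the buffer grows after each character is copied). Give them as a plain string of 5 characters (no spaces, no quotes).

Token 1: literal('P'). Output: "P"
Token 2: literal('G'). Output: "PG"
Token 3: literal('F'). Output: "PGF"
Token 4: literal('M'). Output: "PGFM"
Token 5: backref(off=4, len=5). Buffer before: "PGFM" (len 4)
  byte 1: read out[0]='P', append. Buffer now: "PGFMP"
  byte 2: read out[1]='G', append. Buffer now: "PGFMPG"
  byte 3: read out[2]='F', append. Buffer now: "PGFMPGF"
  byte 4: read out[3]='M', append. Buffer now: "PGFMPGFM"
  byte 5: read out[4]='P', append. Buffer now: "PGFMPGFMP"

Answer: PGFMP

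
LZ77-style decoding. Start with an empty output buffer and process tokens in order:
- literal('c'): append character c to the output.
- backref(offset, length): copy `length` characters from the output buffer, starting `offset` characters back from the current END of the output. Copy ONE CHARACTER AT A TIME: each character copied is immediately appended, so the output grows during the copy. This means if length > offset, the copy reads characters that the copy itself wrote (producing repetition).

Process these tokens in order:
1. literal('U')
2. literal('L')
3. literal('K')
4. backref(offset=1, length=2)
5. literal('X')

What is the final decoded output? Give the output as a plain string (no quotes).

Token 1: literal('U'). Output: "U"
Token 2: literal('L'). Output: "UL"
Token 3: literal('K'). Output: "ULK"
Token 4: backref(off=1, len=2) (overlapping!). Copied 'KK' from pos 2. Output: "ULKKK"
Token 5: literal('X'). Output: "ULKKKX"

Answer: ULKKKX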